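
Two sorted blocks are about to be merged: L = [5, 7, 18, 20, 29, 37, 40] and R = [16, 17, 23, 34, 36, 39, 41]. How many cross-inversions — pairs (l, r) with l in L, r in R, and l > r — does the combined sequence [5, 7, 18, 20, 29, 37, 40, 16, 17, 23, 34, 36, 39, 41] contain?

18

Take each right-half value and tally the left-half values above it:
r = 16: 18, 20, 29, 37, 40 → 5
r = 17: 18, 20, 29, 37, 40 → 5
r = 23: 29, 37, 40 → 3
r = 34: 37, 40 → 2
r = 36: 37, 40 → 2
r = 39: 40 → 1
r = 41: none → 0
Cross-inversions: 5 + 5 + 3 + 2 + 2 + 1 + 0 = 18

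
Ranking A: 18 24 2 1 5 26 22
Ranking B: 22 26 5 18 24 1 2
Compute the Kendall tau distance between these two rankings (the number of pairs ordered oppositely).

Assign each item its position (1..7) in the first ordering, then rewrite the second ordering as that position sequence:
positions: 18→1, 24→2, 2→3, 1→4, 5→5, 26→6, 22→7
second ordering as positions: [7, 6, 5, 1, 2, 4, 3]
Discordant pairs = inversions in this position sequence.
7: 6, 5, 1, 2, 4, 3 → 6
6: 5, 1, 2, 4, 3 → 5
5: 1, 2, 4, 3 → 4
1: 0
2: 0
4: 3 → 1
3: 0
Total: 6 + 5 + 4 + 0 + 0 + 1 + 0 = 16

There are 16 discordant pairs.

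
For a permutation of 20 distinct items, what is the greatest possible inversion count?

The maximum occurs when the array is in strictly decreasing order: every one of the C(20, 2) pairs is inverted.
C(20, 2) = 20·19/2 = 190

190 inversions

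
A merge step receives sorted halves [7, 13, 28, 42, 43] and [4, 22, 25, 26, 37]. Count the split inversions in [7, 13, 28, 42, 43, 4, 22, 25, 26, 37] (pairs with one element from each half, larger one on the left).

Count, for every r in R, how many entries of L exceed r:
r = 4: 7, 13, 28, 42, 43 → 5
r = 22: 28, 42, 43 → 3
r = 25: 28, 42, 43 → 3
r = 26: 28, 42, 43 → 3
r = 37: 42, 43 → 2
Cross-inversions: 5 + 3 + 3 + 3 + 2 = 16

There are 16 split inversions.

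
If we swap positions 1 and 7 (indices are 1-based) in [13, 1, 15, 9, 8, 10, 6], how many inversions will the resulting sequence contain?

6

Positions 1 and 7 hold 13 and 6; after swapping, the array is [6, 1, 15, 9, 8, 10, 13].
Element-by-element contributions:
6 → 1 → 1
1 → none → 0
15 → 9, 8, 10, 13 → 4
9 → 8 → 1
8 → none → 0
10 → none → 0
13 → none → 0
Sum: 1 + 0 + 4 + 1 + 0 + 0 + 0 = 6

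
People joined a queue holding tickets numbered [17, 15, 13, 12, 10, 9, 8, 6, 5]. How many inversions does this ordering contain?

For each element, count later entries that are smaller:
17: 8
15: 7
13: 6
12: 5
10: 4
9: 3
8: 2
6: 1
5: 0
Sum: 8 + 7 + 6 + 5 + 4 + 3 + 2 + 1 + 0 = 36

36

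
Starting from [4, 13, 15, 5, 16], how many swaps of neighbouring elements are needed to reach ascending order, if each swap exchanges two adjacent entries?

There are 2 swaps.

Each adjacent swap fixes exactly one inversion, so the minimum swap count equals the number of inversions.
Count inversions — for each element, later elements that are smaller:
4: none → 0
13: 5 → 1
15: 5 → 1
5: none → 0
16: none → 0
Total inversions: 0 + 1 + 1 + 0 + 0 = 2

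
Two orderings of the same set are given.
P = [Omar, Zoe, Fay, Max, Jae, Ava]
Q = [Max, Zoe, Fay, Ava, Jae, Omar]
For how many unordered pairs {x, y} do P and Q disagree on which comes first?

Disagreeing pairs: 8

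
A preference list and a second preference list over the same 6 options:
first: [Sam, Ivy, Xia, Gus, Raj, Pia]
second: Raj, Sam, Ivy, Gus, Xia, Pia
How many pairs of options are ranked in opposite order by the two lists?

Assign each item its position (1..6) in the first ordering, then rewrite the second ordering as that position sequence:
positions: Sam→1, Ivy→2, Xia→3, Gus→4, Raj→5, Pia→6
second ordering as positions: [5, 1, 2, 4, 3, 6]
Discordant pairs = inversions in this position sequence.
5: 1, 2, 4, 3 → 4
1: 0
2: 0
4: 3 → 1
3: 0
6: 0
Total: 4 + 0 + 0 + 1 + 0 + 0 = 5

5 pairs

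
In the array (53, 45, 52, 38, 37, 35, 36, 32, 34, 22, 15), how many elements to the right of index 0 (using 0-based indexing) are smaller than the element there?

10

The element at index 0 is 53.
Elements after it: 45, 52, 38, 37, 35, 36, 32, 34, 22, 15
Those smaller than 53: 45, 52, 38, 37, 35, 36, 32, 34, 22, 15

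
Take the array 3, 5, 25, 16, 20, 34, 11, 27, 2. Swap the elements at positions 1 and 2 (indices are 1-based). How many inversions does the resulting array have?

16 inversions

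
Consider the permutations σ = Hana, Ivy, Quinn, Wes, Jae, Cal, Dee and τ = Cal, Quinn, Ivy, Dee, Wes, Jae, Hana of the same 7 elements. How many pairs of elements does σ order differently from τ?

13 discordant pairs

Assign each item its position (1..7) in the first ordering, then rewrite the second ordering as that position sequence:
positions: Hana→1, Ivy→2, Quinn→3, Wes→4, Jae→5, Cal→6, Dee→7
second ordering as positions: [6, 3, 2, 7, 4, 5, 1]
Discordant pairs = inversions in this position sequence.
6: 3, 2, 4, 5, 1 → 5
3: 2, 1 → 2
2: 1 → 1
7: 4, 5, 1 → 3
4: 1 → 1
5: 1 → 1
1: 0
Total: 5 + 2 + 1 + 3 + 1 + 1 + 0 = 13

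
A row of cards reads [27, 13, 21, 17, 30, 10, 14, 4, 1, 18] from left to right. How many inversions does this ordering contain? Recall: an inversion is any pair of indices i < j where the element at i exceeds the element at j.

31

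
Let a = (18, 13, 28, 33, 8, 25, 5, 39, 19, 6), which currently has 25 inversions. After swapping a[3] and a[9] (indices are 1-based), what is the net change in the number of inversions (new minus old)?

-3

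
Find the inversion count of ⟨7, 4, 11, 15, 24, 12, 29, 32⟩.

3

Element-by-element contributions:
7 → 4 → 1
4 → none → 0
11 → none → 0
15 → 12 → 1
24 → 12 → 1
12 → none → 0
29 → none → 0
32 → none → 0
Sum: 1 + 0 + 0 + 1 + 1 + 0 + 0 + 0 = 3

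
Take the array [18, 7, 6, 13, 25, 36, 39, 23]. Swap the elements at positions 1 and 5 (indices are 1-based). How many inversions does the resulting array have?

Positions 1 and 5 hold 18 and 25; after swapping, the array is [25, 7, 6, 13, 18, 36, 39, 23].
Count, for each position, how many later elements it exceeds:
25: 5
7: 1
6: 0
13: 0
18: 0
36: 1
39: 1
23: 0
Sum: 5 + 1 + 0 + 0 + 0 + 1 + 1 + 0 = 8

Inversions: 8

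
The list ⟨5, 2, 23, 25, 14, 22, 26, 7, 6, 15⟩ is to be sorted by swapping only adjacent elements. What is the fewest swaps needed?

Each adjacent swap fixes exactly one inversion, so the minimum swap count equals the number of inversions.
Count inversions — for each element, later elements that are smaller:
5: 2 → 1
2: none → 0
23: 14, 22, 7, 6, 15 → 5
25: 14, 22, 7, 6, 15 → 5
14: 7, 6 → 2
22: 7, 6, 15 → 3
26: 7, 6, 15 → 3
7: 6 → 1
6: none → 0
15: none → 0
Total inversions: 1 + 0 + 5 + 5 + 2 + 3 + 3 + 1 + 0 + 0 = 20

20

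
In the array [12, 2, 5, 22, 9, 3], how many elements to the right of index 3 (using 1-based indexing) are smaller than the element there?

1 such element

The element at index 3 is 5.
Elements after it: 22, 9, 3
Those smaller than 5: 3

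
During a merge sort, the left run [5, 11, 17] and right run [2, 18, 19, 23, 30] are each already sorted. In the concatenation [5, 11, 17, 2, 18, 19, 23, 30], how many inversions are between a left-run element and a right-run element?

3

Take each right-half value and tally the left-half values above it:
r = 2: 5, 11, 17 → 3
r = 18: none → 0
r = 19: none → 0
r = 23: none → 0
r = 30: none → 0
Cross-inversions: 3 + 0 + 0 + 0 + 0 = 3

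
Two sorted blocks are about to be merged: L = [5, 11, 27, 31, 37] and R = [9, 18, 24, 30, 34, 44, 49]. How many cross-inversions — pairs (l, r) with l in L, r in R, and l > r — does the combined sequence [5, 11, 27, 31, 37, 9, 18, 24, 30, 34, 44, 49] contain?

Count, for every r in R, how many entries of L exceed r:
r = 9: 11, 27, 31, 37 → 4
r = 18: 27, 31, 37 → 3
r = 24: 27, 31, 37 → 3
r = 30: 31, 37 → 2
r = 34: 37 → 1
r = 44: none → 0
r = 49: none → 0
Cross-inversions: 4 + 3 + 3 + 2 + 1 + 0 + 0 = 13

13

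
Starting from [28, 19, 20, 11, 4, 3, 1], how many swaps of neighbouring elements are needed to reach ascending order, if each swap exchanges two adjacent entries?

Each adjacent swap fixes exactly one inversion, so the minimum swap count equals the number of inversions.
Count inversions — for each element, later elements that are smaller:
28: 19, 20, 11, 4, 3, 1 → 6
19: 11, 4, 3, 1 → 4
20: 11, 4, 3, 1 → 4
11: 4, 3, 1 → 3
4: 3, 1 → 2
3: 1 → 1
1: none → 0
Total inversions: 6 + 4 + 4 + 3 + 2 + 1 + 0 = 20

There are 20 swaps.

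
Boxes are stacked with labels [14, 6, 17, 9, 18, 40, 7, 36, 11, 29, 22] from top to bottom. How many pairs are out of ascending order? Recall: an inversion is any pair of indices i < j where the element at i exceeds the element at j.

19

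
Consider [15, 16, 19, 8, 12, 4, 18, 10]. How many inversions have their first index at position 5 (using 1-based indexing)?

2 such elements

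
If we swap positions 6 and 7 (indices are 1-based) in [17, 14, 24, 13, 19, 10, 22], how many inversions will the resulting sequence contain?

Positions 6 and 7 hold 10 and 22; after swapping, the array is [17, 14, 24, 13, 19, 22, 10].
Element-by-element contributions:
17: 3
14: 2
24: 4
13: 1
19: 1
22: 1
10: 0
Sum: 3 + 2 + 4 + 1 + 1 + 1 + 0 = 12

12 inversions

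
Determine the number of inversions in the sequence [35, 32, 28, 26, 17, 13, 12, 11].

Inversions: 28

Count, for each position, how many later elements it exceeds:
35 → 32, 28, 26, 17, 13, 12, 11 → 7
32 → 28, 26, 17, 13, 12, 11 → 6
28 → 26, 17, 13, 12, 11 → 5
26 → 17, 13, 12, 11 → 4
17 → 13, 12, 11 → 3
13 → 12, 11 → 2
12 → 11 → 1
11 → none → 0
Sum: 7 + 6 + 5 + 4 + 3 + 2 + 1 + 0 = 28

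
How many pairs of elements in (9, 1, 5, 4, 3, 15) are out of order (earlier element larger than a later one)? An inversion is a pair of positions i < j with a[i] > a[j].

Inversion pairs (indices are 1-based):
(1,2): 9 > 1
(1,3): 9 > 5
(1,4): 9 > 4
(1,5): 9 > 3
(3,4): 5 > 4
(3,5): 5 > 3
(4,5): 4 > 3
That's 7 pairs.

Inversions: 7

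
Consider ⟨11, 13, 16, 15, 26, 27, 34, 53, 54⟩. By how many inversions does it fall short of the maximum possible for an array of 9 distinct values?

35

Maximum inversions for 9 distinct elements is C(9, 2) = 9·8/2 = 36.
Current inversions — for each element, count later smaller elements:
11: 0
13: 0
16: 1
15: 0
26: 0
27: 0
34: 0
53: 0
54: 0
Current total: 0 + 0 + 1 + 0 + 0 + 0 + 0 + 0 + 0 = 1
Shortfall: 36 − 1 = 35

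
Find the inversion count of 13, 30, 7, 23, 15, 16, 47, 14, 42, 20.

For each element, count later entries that are smaller:
13: 1
30: 6
7: 0
23: 4
15: 1
16: 1
47: 3
14: 0
42: 1
20: 0
Sum: 1 + 6 + 0 + 4 + 1 + 1 + 3 + 0 + 1 + 0 = 17

Out-of-order pairs: 17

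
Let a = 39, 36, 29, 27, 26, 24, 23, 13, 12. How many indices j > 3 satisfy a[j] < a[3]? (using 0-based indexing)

5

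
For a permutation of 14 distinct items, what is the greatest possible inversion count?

91 inversions

A reversed (strictly descending) arrangement makes every pair an inversion, giving C(14, 2) inversions.
C(14, 2) = 14·13/2 = 91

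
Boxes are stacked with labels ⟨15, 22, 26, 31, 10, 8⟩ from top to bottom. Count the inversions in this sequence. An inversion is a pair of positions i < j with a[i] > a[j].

Count, for each position, how many later elements it exceeds:
15: 2
22: 2
26: 2
31: 2
10: 1
8: 0
Sum: 2 + 2 + 2 + 2 + 1 + 0 = 9

9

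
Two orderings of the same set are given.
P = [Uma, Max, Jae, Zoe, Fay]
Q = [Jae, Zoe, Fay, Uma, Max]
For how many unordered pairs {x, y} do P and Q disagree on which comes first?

Assign each item its position (1..5) in the first ordering, then rewrite the second ordering as that position sequence:
positions: Uma→1, Max→2, Jae→3, Zoe→4, Fay→5
second ordering as positions: [3, 4, 5, 1, 2]
Discordant pairs = inversions in this position sequence.
3: 1, 2 → 2
4: 1, 2 → 2
5: 1, 2 → 2
1: 0
2: 0
Total: 2 + 2 + 2 + 0 + 0 = 6

6 disagreeing pairs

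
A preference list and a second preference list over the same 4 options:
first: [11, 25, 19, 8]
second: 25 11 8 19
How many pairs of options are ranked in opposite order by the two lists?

2 pairs

Assign each item its position (1..4) in the first ordering, then rewrite the second ordering as that position sequence:
positions: 11→1, 25→2, 19→3, 8→4
second ordering as positions: [2, 1, 4, 3]
Discordant pairs = inversions in this position sequence.
2: 1 → 1
1: 0
4: 3 → 1
3: 0
Total: 1 + 0 + 1 + 0 = 2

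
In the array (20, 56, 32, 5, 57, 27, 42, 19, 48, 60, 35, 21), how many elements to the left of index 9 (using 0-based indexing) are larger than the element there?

The element at index 9 is 60.
Elements before it: 20, 56, 32, 5, 57, 27, 42, 19, 48
None of them are larger than 60.

0 such elements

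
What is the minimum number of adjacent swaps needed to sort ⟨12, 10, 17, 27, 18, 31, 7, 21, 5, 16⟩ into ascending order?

Each adjacent swap fixes exactly one inversion, so the minimum swap count equals the number of inversions.
Count inversions — for each element, later elements that are smaller:
12: 10, 7, 5 → 3
10: 7, 5 → 2
17: 7, 5, 16 → 3
27: 18, 7, 21, 5, 16 → 5
18: 7, 5, 16 → 3
31: 7, 21, 5, 16 → 4
7: 5 → 1
21: 5, 16 → 2
5: none → 0
16: none → 0
Total inversions: 3 + 2 + 3 + 5 + 3 + 4 + 1 + 2 + 0 + 0 = 23

Swaps: 23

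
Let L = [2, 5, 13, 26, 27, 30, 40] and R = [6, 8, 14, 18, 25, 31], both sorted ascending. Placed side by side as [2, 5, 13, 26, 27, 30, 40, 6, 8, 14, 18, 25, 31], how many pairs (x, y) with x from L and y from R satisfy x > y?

For each element r of the right run, count left-run elements greater than r:
r = 6: 13, 26, 27, 30, 40 → 5
r = 8: 13, 26, 27, 30, 40 → 5
r = 14: 26, 27, 30, 40 → 4
r = 18: 26, 27, 30, 40 → 4
r = 25: 26, 27, 30, 40 → 4
r = 31: 40 → 1
Cross-inversions: 5 + 5 + 4 + 4 + 4 + 1 = 23

23 split inversions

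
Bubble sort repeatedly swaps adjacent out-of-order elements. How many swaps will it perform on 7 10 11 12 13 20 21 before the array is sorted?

0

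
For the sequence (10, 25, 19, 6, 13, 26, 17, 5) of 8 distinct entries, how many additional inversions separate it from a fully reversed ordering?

12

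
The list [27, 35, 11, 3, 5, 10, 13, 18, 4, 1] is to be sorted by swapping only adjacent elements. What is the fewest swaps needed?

31 swaps

The minimum number of adjacent swaps to sort an array equals its inversion count, since every such swap removes exactly one inversion.
Count inversions — for each element, later elements that are smaller:
27: 11, 3, 5, 10, 13, 18, 4, 1 → 8
35: 11, 3, 5, 10, 13, 18, 4, 1 → 8
11: 3, 5, 10, 4, 1 → 5
3: 1 → 1
5: 4, 1 → 2
10: 4, 1 → 2
13: 4, 1 → 2
18: 4, 1 → 2
4: 1 → 1
1: none → 0
Total inversions: 8 + 8 + 5 + 1 + 2 + 2 + 2 + 2 + 1 + 0 = 31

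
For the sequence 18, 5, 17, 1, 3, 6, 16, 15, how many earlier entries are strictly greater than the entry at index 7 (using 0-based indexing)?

3

The element at index 7 is 15.
Elements before it: 18, 5, 17, 1, 3, 6, 16
Those larger than 15: 18, 17, 16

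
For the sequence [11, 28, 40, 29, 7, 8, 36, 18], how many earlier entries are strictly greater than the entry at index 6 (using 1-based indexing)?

The element at index 6 is 8.
Elements before it: 11, 28, 40, 29, 7
Those larger than 8: 11, 28, 40, 29

4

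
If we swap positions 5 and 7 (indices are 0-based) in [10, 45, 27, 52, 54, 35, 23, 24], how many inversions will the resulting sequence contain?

13 inversions

Positions 5 and 7 hold 35 and 24; after swapping, the array is [10, 45, 27, 52, 54, 24, 23, 35].
Count, for each position, how many later elements it exceeds:
10 → none → 0
45 → 27, 24, 23, 35 → 4
27 → 24, 23 → 2
52 → 24, 23, 35 → 3
54 → 24, 23, 35 → 3
24 → 23 → 1
23 → none → 0
35 → none → 0
Sum: 0 + 4 + 2 + 3 + 3 + 1 + 0 + 0 = 13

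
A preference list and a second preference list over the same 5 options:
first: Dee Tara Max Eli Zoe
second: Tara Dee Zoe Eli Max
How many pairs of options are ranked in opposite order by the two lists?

4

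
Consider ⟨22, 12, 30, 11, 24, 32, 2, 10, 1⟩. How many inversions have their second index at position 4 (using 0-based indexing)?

The element at index 4 is 24.
Elements before it: 22, 12, 30, 11
Those larger than 24: 30

1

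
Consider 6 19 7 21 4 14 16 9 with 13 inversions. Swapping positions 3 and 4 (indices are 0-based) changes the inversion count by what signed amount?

Positions 3 and 4 hold 21 and 4; after swapping, the array is [6, 19, 7, 4, 21, 14, 16, 9].
For each element, count later entries that are smaller:
6: 1
19: 5
7: 1
4: 0
21: 3
14: 1
16: 1
9: 0
Sum: 1 + 5 + 1 + 0 + 3 + 1 + 1 + 0 = 12
Change: 12 − 13 = -1

-1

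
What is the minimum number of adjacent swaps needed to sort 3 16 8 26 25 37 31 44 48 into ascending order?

3

The minimum number of adjacent swaps to sort an array equals its inversion count, since every such swap removes exactly one inversion.
Count inversions — for each element, later elements that are smaller:
3: none → 0
16: 8 → 1
8: none → 0
26: 25 → 1
25: none → 0
37: 31 → 1
31: none → 0
44: none → 0
48: none → 0
Total inversions: 0 + 1 + 0 + 1 + 0 + 1 + 0 + 0 + 0 = 3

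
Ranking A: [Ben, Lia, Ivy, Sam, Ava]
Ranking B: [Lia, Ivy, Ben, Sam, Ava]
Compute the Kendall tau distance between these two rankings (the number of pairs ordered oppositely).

Assign each item its position (1..5) in the first ordering, then rewrite the second ordering as that position sequence:
positions: Ben→1, Lia→2, Ivy→3, Sam→4, Ava→5
second ordering as positions: [2, 3, 1, 4, 5]
Discordant pairs = inversions in this position sequence.
2: 1 → 1
3: 1 → 1
1: 0
4: 0
5: 0
Total: 1 + 1 + 0 + 0 + 0 = 2

2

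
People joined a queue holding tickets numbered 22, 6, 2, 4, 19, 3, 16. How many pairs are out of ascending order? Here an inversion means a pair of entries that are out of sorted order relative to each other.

Listing every pair i<j with a[i]>a[j] (using 1-based positions):
(1,2): 22 > 6
(1,3): 22 > 2
(1,4): 22 > 4
(1,5): 22 > 19
(1,6): 22 > 3
(1,7): 22 > 16
(2,3): 6 > 2
(2,4): 6 > 4
(2,6): 6 > 3
(4,6): 4 > 3
(5,6): 19 > 3
(5,7): 19 > 16
That's 12 pairs.

12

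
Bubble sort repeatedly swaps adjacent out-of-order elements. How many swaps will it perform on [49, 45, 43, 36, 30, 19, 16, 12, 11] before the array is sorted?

There are 36 adjacent swaps.

The minimum number of adjacent swaps to sort an array equals its inversion count, since every such swap removes exactly one inversion.
Count inversions — for each element, later elements that are smaller:
49: 45, 43, 36, 30, 19, 16, 12, 11 → 8
45: 43, 36, 30, 19, 16, 12, 11 → 7
43: 36, 30, 19, 16, 12, 11 → 6
36: 30, 19, 16, 12, 11 → 5
30: 19, 16, 12, 11 → 4
19: 16, 12, 11 → 3
16: 12, 11 → 2
12: 11 → 1
11: none → 0
Total inversions: 8 + 7 + 6 + 5 + 4 + 3 + 2 + 1 + 0 = 36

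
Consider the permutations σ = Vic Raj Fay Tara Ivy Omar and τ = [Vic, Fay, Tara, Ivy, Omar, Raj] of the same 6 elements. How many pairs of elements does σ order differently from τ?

Discordant pairs: 4

Assign each item its position (1..6) in the first ordering, then rewrite the second ordering as that position sequence:
positions: Vic→1, Raj→2, Fay→3, Tara→4, Ivy→5, Omar→6
second ordering as positions: [1, 3, 4, 5, 6, 2]
Discordant pairs = inversions in this position sequence.
1: 0
3: 2 → 1
4: 2 → 1
5: 2 → 1
6: 2 → 1
2: 0
Total: 0 + 1 + 1 + 1 + 1 + 0 = 4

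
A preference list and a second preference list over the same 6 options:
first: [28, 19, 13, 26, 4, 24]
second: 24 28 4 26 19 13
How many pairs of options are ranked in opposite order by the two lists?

Assign each item its position (1..6) in the first ordering, then rewrite the second ordering as that position sequence:
positions: 28→1, 19→2, 13→3, 26→4, 4→5, 24→6
second ordering as positions: [6, 1, 5, 4, 2, 3]
Discordant pairs = inversions in this position sequence.
6: 1, 5, 4, 2, 3 → 5
1: 0
5: 4, 2, 3 → 3
4: 2, 3 → 2
2: 0
3: 0
Total: 5 + 0 + 3 + 2 + 0 + 0 = 10

10 pairs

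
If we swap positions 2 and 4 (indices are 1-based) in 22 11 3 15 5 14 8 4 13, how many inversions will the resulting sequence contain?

23

Positions 2 and 4 hold 11 and 15; after swapping, the array is [22, 15, 3, 11, 5, 14, 8, 4, 13].
Element-by-element contributions:
22: 8
15: 7
3: 0
11: 3
5: 1
14: 3
8: 1
4: 0
13: 0
Sum: 8 + 7 + 0 + 3 + 1 + 3 + 1 + 0 + 0 = 23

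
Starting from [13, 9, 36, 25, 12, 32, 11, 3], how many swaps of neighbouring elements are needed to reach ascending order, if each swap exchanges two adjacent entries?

The minimum number of adjacent swaps to sort an array equals its inversion count, since every such swap removes exactly one inversion.
Count inversions — for each element, later elements that are smaller:
13: 9, 12, 11, 3 → 4
9: 3 → 1
36: 25, 12, 32, 11, 3 → 5
25: 12, 11, 3 → 3
12: 11, 3 → 2
32: 11, 3 → 2
11: 3 → 1
3: none → 0
Total inversions: 4 + 1 + 5 + 3 + 2 + 2 + 1 + 0 = 18

18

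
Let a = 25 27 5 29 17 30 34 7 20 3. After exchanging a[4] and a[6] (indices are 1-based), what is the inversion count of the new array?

26 inversions

Positions 4 and 6 hold 29 and 30; after swapping, the array is [25, 27, 5, 30, 17, 29, 34, 7, 20, 3].
Count, for each position, how many later elements it exceeds:
25 → 5, 17, 7, 20, 3 → 5
27 → 5, 17, 7, 20, 3 → 5
5 → 3 → 1
30 → 17, 29, 7, 20, 3 → 5
17 → 7, 3 → 2
29 → 7, 20, 3 → 3
34 → 7, 20, 3 → 3
7 → 3 → 1
20 → 3 → 1
3 → none → 0
Sum: 5 + 5 + 1 + 5 + 2 + 3 + 3 + 1 + 1 + 0 = 26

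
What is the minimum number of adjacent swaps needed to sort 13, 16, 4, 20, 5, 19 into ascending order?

6 adjacent swaps

The minimum number of adjacent swaps to sort an array equals its inversion count, since every such swap removes exactly one inversion.
Count inversions — for each element, later elements that are smaller:
13: 4, 5 → 2
16: 4, 5 → 2
4: none → 0
20: 5, 19 → 2
5: none → 0
19: none → 0
Total inversions: 2 + 2 + 0 + 2 + 0 + 0 = 6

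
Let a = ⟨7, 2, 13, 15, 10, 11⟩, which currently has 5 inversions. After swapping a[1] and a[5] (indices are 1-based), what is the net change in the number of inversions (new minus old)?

Positions 1 and 5 hold 7 and 10; after swapping, the array is [10, 2, 13, 15, 7, 11].
Count, for each position, how many later elements it exceeds:
10 → 2, 7 → 2
2 → none → 0
13 → 7, 11 → 2
15 → 7, 11 → 2
7 → none → 0
11 → none → 0
Sum: 2 + 0 + 2 + 2 + 0 + 0 = 6
Change: 6 − 5 = +1

+1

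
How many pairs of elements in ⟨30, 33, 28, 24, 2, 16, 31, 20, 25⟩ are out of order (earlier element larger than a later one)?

23

Element-by-element contributions:
30 → 28, 24, 2, 16, 20, 25 → 6
33 → 28, 24, 2, 16, 31, 20, 25 → 7
28 → 24, 2, 16, 20, 25 → 5
24 → 2, 16, 20 → 3
2 → none → 0
16 → none → 0
31 → 20, 25 → 2
20 → none → 0
25 → none → 0
Sum: 6 + 7 + 5 + 3 + 0 + 0 + 2 + 0 + 0 = 23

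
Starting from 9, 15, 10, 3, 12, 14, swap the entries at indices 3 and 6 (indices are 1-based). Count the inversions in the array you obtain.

Positions 3 and 6 hold 10 and 14; after swapping, the array is [9, 15, 14, 3, 12, 10].
Element-by-element contributions:
9: 1
15: 4
14: 3
3: 0
12: 1
10: 0
Sum: 1 + 4 + 3 + 0 + 1 + 0 = 9

There are 9 inversions.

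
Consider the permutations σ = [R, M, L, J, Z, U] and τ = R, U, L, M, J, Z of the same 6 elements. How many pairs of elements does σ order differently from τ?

Assign each item its position (1..6) in the first ordering, then rewrite the second ordering as that position sequence:
positions: R→1, M→2, L→3, J→4, Z→5, U→6
second ordering as positions: [1, 6, 3, 2, 4, 5]
Discordant pairs = inversions in this position sequence.
1: 0
6: 3, 2, 4, 5 → 4
3: 2 → 1
2: 0
4: 0
5: 0
Total: 0 + 4 + 1 + 0 + 0 + 0 = 5

There are 5 discordant pairs.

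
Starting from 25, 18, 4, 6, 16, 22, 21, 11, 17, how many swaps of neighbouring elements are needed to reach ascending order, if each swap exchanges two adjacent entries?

19 swaps

The minimum number of adjacent swaps to sort an array equals its inversion count, since every such swap removes exactly one inversion.
Count inversions — for each element, later elements that are smaller:
25: 18, 4, 6, 16, 22, 21, 11, 17 → 8
18: 4, 6, 16, 11, 17 → 5
4: none → 0
6: none → 0
16: 11 → 1
22: 21, 11, 17 → 3
21: 11, 17 → 2
11: none → 0
17: none → 0
Total inversions: 8 + 5 + 0 + 0 + 1 + 3 + 2 + 0 + 0 = 19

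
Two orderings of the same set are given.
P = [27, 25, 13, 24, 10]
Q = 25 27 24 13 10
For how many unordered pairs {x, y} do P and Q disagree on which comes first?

2 disagreeing pairs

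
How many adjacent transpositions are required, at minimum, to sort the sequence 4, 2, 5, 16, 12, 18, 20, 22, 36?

2

Each adjacent swap fixes exactly one inversion, so the minimum swap count equals the number of inversions.
Count inversions — for each element, later elements that are smaller:
4: 2 → 1
2: none → 0
5: none → 0
16: 12 → 1
12: none → 0
18: none → 0
20: none → 0
22: none → 0
36: none → 0
Total inversions: 1 + 0 + 0 + 1 + 0 + 0 + 0 + 0 + 0 = 2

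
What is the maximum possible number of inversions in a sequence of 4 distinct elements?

There are 6 inversions.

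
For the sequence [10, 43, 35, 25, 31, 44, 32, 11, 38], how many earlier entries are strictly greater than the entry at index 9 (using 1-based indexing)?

The element at index 9 is 38.
Elements before it: 10, 43, 35, 25, 31, 44, 32, 11
Those larger than 38: 43, 44

2 such elements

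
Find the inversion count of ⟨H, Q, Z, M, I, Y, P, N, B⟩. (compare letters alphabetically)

Element-by-element contributions:
H → B → 1
Q → M, I, P, N, B → 5
Z → M, I, Y, P, N, B → 6
M → I, B → 2
I → B → 1
Y → P, N, B → 3
P → N, B → 2
N → B → 1
B → none → 0
Sum: 1 + 5 + 6 + 2 + 1 + 3 + 2 + 1 + 0 = 21

21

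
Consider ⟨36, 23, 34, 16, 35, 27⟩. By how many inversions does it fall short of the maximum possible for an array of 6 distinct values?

6 inversions short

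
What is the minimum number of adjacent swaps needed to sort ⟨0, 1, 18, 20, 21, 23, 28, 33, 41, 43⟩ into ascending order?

Each adjacent swap fixes exactly one inversion, so the minimum swap count equals the number of inversions.
Count inversions — for each element, later elements that are smaller:
0: none → 0
1: none → 0
18: none → 0
20: none → 0
21: none → 0
23: none → 0
28: none → 0
33: none → 0
41: none → 0
43: none → 0
Total inversions: 0 + 0 + 0 + 0 + 0 + 0 + 0 + 0 + 0 + 0 = 0

0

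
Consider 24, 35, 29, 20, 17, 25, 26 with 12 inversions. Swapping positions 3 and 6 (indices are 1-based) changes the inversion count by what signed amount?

Positions 3 and 6 hold 29 and 25; after swapping, the array is [24, 35, 25, 20, 17, 29, 26].
Count, for each position, how many later elements it exceeds:
24 → 20, 17 → 2
35 → 25, 20, 17, 29, 26 → 5
25 → 20, 17 → 2
20 → 17 → 1
17 → none → 0
29 → 26 → 1
26 → none → 0
Sum: 2 + 5 + 2 + 1 + 0 + 1 + 0 = 11
Change: 11 − 12 = -1

-1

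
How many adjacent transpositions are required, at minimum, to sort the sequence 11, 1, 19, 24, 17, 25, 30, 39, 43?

3 adjacent swaps

The minimum number of adjacent swaps to sort an array equals its inversion count, since every such swap removes exactly one inversion.
Count inversions — for each element, later elements that are smaller:
11: 1 → 1
1: none → 0
19: 17 → 1
24: 17 → 1
17: none → 0
25: none → 0
30: none → 0
39: none → 0
43: none → 0
Total inversions: 1 + 0 + 1 + 1 + 0 + 0 + 0 + 0 + 0 = 3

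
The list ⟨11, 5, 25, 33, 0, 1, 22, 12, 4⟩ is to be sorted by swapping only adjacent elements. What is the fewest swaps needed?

20

The minimum number of adjacent swaps to sort an array equals its inversion count, since every such swap removes exactly one inversion.
Count inversions — for each element, later elements that are smaller:
11: 5, 0, 1, 4 → 4
5: 0, 1, 4 → 3
25: 0, 1, 22, 12, 4 → 5
33: 0, 1, 22, 12, 4 → 5
0: none → 0
1: none → 0
22: 12, 4 → 2
12: 4 → 1
4: none → 0
Total inversions: 4 + 3 + 5 + 5 + 0 + 0 + 2 + 1 + 0 = 20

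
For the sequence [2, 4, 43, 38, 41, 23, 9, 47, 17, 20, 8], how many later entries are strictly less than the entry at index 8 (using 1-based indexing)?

3 such elements

The element at index 8 is 47.
Elements after it: 17, 20, 8
Those smaller than 47: 17, 20, 8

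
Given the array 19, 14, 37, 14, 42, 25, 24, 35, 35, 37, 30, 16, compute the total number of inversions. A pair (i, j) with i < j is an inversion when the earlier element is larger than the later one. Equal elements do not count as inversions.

27

Element-by-element contributions:
19: 3
14: 0
37: 7
14: 0
42: 7
25: 2
24: 1
35: 2
35: 2
37: 2
30: 1
16: 0
Sum: 3 + 0 + 7 + 0 + 7 + 2 + 1 + 2 + 2 + 2 + 1 + 0 = 27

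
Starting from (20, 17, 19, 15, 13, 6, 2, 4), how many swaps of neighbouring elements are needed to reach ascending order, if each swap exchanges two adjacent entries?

Minimum adjacent swaps = number of inversions (each swap of adjacent out-of-order elements removes one inversion and no swap can remove more).
Count inversions — for each element, later elements that are smaller:
20: 17, 19, 15, 13, 6, 2, 4 → 7
17: 15, 13, 6, 2, 4 → 5
19: 15, 13, 6, 2, 4 → 5
15: 13, 6, 2, 4 → 4
13: 6, 2, 4 → 3
6: 2, 4 → 2
2: none → 0
4: none → 0
Total inversions: 7 + 5 + 5 + 4 + 3 + 2 + 0 + 0 = 26

26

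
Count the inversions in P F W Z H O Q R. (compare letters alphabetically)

Element-by-element contributions:
P → F, H, O → 3
F → none → 0
W → H, O, Q, R → 4
Z → H, O, Q, R → 4
H → none → 0
O → none → 0
Q → none → 0
R → none → 0
Sum: 3 + 0 + 4 + 4 + 0 + 0 + 0 + 0 = 11

11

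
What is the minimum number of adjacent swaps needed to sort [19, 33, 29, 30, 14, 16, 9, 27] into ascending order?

19

The minimum number of adjacent swaps to sort an array equals its inversion count, since every such swap removes exactly one inversion.
Count inversions — for each element, later elements that are smaller:
19: 14, 16, 9 → 3
33: 29, 30, 14, 16, 9, 27 → 6
29: 14, 16, 9, 27 → 4
30: 14, 16, 9, 27 → 4
14: 9 → 1
16: 9 → 1
9: none → 0
27: none → 0
Total inversions: 3 + 6 + 4 + 4 + 1 + 1 + 0 + 0 = 19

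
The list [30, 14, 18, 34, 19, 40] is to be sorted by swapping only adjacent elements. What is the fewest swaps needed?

The minimum number of adjacent swaps to sort an array equals its inversion count, since every such swap removes exactly one inversion.
Count inversions — for each element, later elements that are smaller:
30: 14, 18, 19 → 3
14: none → 0
18: none → 0
34: 19 → 1
19: none → 0
40: none → 0
Total inversions: 3 + 0 + 0 + 1 + 0 + 0 = 4

4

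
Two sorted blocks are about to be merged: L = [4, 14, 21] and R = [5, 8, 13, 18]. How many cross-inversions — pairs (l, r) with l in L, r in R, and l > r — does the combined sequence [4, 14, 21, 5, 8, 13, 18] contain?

Count, for every r in R, how many entries of L exceed r:
r = 5: 14, 21 → 2
r = 8: 14, 21 → 2
r = 13: 14, 21 → 2
r = 18: 21 → 1
Cross-inversions: 2 + 2 + 2 + 1 = 7

There are 7 split inversions.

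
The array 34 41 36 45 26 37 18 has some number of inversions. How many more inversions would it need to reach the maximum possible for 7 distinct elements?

Maximum inversions for 7 distinct elements is C(7, 2) = 7·6/2 = 21.
Current inversions — for each element, count later smaller elements:
34: 2
41: 4
36: 2
45: 3
26: 1
37: 1
18: 0
Current total: 2 + 4 + 2 + 3 + 1 + 1 + 0 = 13
Shortfall: 21 − 13 = 8

8 inversions short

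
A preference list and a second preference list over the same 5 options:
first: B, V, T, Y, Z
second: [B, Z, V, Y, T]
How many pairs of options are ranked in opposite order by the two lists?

Assign each item its position (1..5) in the first ordering, then rewrite the second ordering as that position sequence:
positions: B→1, V→2, T→3, Y→4, Z→5
second ordering as positions: [1, 5, 2, 4, 3]
Discordant pairs = inversions in this position sequence.
1: 0
5: 2, 4, 3 → 3
2: 0
4: 3 → 1
3: 0
Total: 0 + 3 + 0 + 1 + 0 = 4

4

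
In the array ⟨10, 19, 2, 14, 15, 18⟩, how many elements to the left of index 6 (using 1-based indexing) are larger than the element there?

The element at index 6 is 18.
Elements before it: 10, 19, 2, 14, 15
Those larger than 18: 19

1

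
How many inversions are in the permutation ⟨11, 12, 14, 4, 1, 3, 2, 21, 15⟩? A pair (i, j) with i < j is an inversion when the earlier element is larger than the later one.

There are 17 inversions.

Sweep left to right; for each value list the smaller values that follow it:
11 → 4, 1, 3, 2 → 4
12 → 4, 1, 3, 2 → 4
14 → 4, 1, 3, 2 → 4
4 → 1, 3, 2 → 3
1 → none → 0
3 → 2 → 1
2 → none → 0
21 → 15 → 1
15 → none → 0
Sum: 4 + 4 + 4 + 3 + 0 + 1 + 0 + 1 + 0 = 17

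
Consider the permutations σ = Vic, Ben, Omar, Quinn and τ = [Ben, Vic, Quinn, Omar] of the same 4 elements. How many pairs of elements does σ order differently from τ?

Assign each item its position (1..4) in the first ordering, then rewrite the second ordering as that position sequence:
positions: Vic→1, Ben→2, Omar→3, Quinn→4
second ordering as positions: [2, 1, 4, 3]
Discordant pairs = inversions in this position sequence.
2: 1 → 1
1: 0
4: 3 → 1
3: 0
Total: 1 + 0 + 1 + 0 = 2

Discordant pairs: 2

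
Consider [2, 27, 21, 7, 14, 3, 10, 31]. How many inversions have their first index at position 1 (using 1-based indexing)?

0

The element at index 1 is 2.
Elements after it: 27, 21, 7, 14, 3, 10, 31
None of them are smaller than 2.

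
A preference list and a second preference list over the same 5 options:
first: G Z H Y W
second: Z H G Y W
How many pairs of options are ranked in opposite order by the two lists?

Assign each item its position (1..5) in the first ordering, then rewrite the second ordering as that position sequence:
positions: G→1, Z→2, H→3, Y→4, W→5
second ordering as positions: [2, 3, 1, 4, 5]
Discordant pairs = inversions in this position sequence.
2: 1 → 1
3: 1 → 1
1: 0
4: 0
5: 0
Total: 1 + 1 + 0 + 0 + 0 = 2

2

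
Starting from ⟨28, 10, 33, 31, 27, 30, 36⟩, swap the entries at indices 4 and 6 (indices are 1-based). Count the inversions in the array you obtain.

Positions 4 and 6 hold 31 and 30; after swapping, the array is [28, 10, 33, 30, 27, 31, 36].
For each element, count later entries that are smaller:
28: 2
10: 0
33: 3
30: 1
27: 0
31: 0
36: 0
Sum: 2 + 0 + 3 + 1 + 0 + 0 + 0 = 6

6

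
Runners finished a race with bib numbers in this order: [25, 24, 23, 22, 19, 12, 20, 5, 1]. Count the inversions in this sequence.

34 inversions

Sweep left to right; for each value list the smaller values that follow it:
25: 8
24: 7
23: 6
22: 5
19: 3
12: 2
20: 2
5: 1
1: 0
Sum: 8 + 7 + 6 + 5 + 3 + 2 + 2 + 1 + 0 = 34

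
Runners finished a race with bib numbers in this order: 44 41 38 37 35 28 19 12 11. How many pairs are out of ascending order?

36

Element-by-element contributions:
44: 8
41: 7
38: 6
37: 5
35: 4
28: 3
19: 2
12: 1
11: 0
Sum: 8 + 7 + 6 + 5 + 4 + 3 + 2 + 1 + 0 = 36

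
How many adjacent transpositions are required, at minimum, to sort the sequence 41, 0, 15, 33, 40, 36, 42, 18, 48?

Adjacent swaps: 11

Each adjacent swap fixes exactly one inversion, so the minimum swap count equals the number of inversions.
Count inversions — for each element, later elements that are smaller:
41: 0, 15, 33, 40, 36, 18 → 6
0: none → 0
15: none → 0
33: 18 → 1
40: 36, 18 → 2
36: 18 → 1
42: 18 → 1
18: none → 0
48: none → 0
Total inversions: 6 + 0 + 0 + 1 + 2 + 1 + 1 + 0 + 0 = 11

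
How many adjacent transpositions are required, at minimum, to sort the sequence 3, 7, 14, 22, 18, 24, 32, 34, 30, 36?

3

The minimum number of adjacent swaps to sort an array equals its inversion count, since every such swap removes exactly one inversion.
Count inversions — for each element, later elements that are smaller:
3: none → 0
7: none → 0
14: none → 0
22: 18 → 1
18: none → 0
24: none → 0
32: 30 → 1
34: 30 → 1
30: none → 0
36: none → 0
Total inversions: 0 + 0 + 0 + 1 + 0 + 0 + 1 + 1 + 0 + 0 = 3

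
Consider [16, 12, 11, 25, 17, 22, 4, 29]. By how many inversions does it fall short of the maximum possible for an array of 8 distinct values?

17

Maximum inversions for 8 distinct elements is C(8, 2) = 8·7/2 = 28.
Current inversions — for each element, count later smaller elements:
16: 3
12: 2
11: 1
25: 3
17: 1
22: 1
4: 0
29: 0
Current total: 3 + 2 + 1 + 3 + 1 + 1 + 0 + 0 = 11
Shortfall: 28 − 11 = 17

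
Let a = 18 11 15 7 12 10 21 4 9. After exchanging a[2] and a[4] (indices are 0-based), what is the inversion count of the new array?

Positions 2 and 4 hold 15 and 12; after swapping, the array is [18, 11, 12, 7, 15, 10, 21, 4, 9].
Sweep left to right; for each value list the smaller values that follow it:
18 → 11, 12, 7, 15, 10, 4, 9 → 7
11 → 7, 10, 4, 9 → 4
12 → 7, 10, 4, 9 → 4
7 → 4 → 1
15 → 10, 4, 9 → 3
10 → 4, 9 → 2
21 → 4, 9 → 2
4 → none → 0
9 → none → 0
Sum: 7 + 4 + 4 + 1 + 3 + 2 + 2 + 0 + 0 = 23

Inversions: 23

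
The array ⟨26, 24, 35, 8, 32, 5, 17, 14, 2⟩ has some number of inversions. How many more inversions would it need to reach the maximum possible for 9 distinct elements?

Maximum inversions for 9 distinct elements is C(9, 2) = 9·8/2 = 36.
Current inversions — for each element, count later smaller elements:
26: 6
24: 5
35: 6
8: 2
32: 4
5: 1
17: 2
14: 1
2: 0
Current total: 6 + 5 + 6 + 2 + 4 + 1 + 2 + 1 + 0 = 27
Shortfall: 36 − 27 = 9

9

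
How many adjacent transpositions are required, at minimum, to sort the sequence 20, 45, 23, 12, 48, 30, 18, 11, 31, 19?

26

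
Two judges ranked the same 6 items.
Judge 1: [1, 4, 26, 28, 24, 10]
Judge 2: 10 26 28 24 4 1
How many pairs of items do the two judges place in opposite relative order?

Discordant pairs: 12

Assign each item its position (1..6) in the first ordering, then rewrite the second ordering as that position sequence:
positions: 1→1, 4→2, 26→3, 28→4, 24→5, 10→6
second ordering as positions: [6, 3, 4, 5, 2, 1]
Discordant pairs = inversions in this position sequence.
6: 3, 4, 5, 2, 1 → 5
3: 2, 1 → 2
4: 2, 1 → 2
5: 2, 1 → 2
2: 1 → 1
1: 0
Total: 5 + 2 + 2 + 2 + 1 + 0 = 12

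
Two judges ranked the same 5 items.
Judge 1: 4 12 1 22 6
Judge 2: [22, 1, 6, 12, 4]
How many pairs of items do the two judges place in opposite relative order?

Assign each item its position (1..5) in the first ordering, then rewrite the second ordering as that position sequence:
positions: 4→1, 12→2, 1→3, 22→4, 6→5
second ordering as positions: [4, 3, 5, 2, 1]
Discordant pairs = inversions in this position sequence.
4: 3, 2, 1 → 3
3: 2, 1 → 2
5: 2, 1 → 2
2: 1 → 1
1: 0
Total: 3 + 2 + 2 + 1 + 0 = 8

8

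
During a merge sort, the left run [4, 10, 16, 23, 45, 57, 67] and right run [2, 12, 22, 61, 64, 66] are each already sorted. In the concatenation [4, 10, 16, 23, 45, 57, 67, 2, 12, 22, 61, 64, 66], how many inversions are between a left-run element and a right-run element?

For each element r of the right run, count left-run elements greater than r:
r = 2: 4, 10, 16, 23, 45, 57, 67 → 7
r = 12: 16, 23, 45, 57, 67 → 5
r = 22: 23, 45, 57, 67 → 4
r = 61: 67 → 1
r = 64: 67 → 1
r = 66: 67 → 1
Cross-inversions: 7 + 5 + 4 + 1 + 1 + 1 = 19

19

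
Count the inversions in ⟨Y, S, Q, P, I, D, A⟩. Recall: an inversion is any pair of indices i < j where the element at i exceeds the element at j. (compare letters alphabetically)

Count, for each position, how many later elements it exceeds:
Y → S, Q, P, I, D, A → 6
S → Q, P, I, D, A → 5
Q → P, I, D, A → 4
P → I, D, A → 3
I → D, A → 2
D → A → 1
A → none → 0
Sum: 6 + 5 + 4 + 3 + 2 + 1 + 0 = 21

Out-of-order pairs: 21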